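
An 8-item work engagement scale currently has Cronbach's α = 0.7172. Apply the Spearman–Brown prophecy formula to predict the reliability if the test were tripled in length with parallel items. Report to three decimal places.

Length factor m = 3
α' = m·α / (1 + (m−1)·α)
   = 3 × 0.7172 / (1 + (3 − 1) × 0.7172)
   = 2.1516 / 2.4344 = 0.884

predicted reliability = 0.884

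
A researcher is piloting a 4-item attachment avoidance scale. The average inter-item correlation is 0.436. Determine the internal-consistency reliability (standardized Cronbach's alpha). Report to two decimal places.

α = 0.76

Standardized α = k·r̄ / (1 + (k−1)·r̄) = 4 × 0.436 / (1 + 3 × 0.436)
  = 1.7440 / 2.3080 = 0.76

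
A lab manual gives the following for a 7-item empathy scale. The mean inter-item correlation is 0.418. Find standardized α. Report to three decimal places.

Standardized α = k·r̄ / (1 + (k−1)·r̄) = 7 × 0.418 / (1 + 6 × 0.418)
  = 2.9260 / 3.5080 = 0.834

α = 0.834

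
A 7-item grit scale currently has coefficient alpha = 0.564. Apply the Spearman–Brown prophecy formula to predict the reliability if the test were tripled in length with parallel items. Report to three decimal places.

Length factor m = 3
α' = m·α / (1 + (m−1)·α)
   = 3 × 0.564 / (1 + (3 − 1) × 0.564)
   = 1.6920 / 2.1280 = 0.795

predicted reliability = 0.795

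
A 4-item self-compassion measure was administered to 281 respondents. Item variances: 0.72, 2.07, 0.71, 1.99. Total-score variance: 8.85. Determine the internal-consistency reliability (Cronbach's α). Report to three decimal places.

Cronbach's α = 0.506

ΣVar(i) = 0.72 + 2.07 + 0.71 + 1.99 = 5.49
α = (k/(k−1))·(1 − ΣVar(i)/Var(T)) = (4/3)·(1 − 5.49/8.85) = 0.506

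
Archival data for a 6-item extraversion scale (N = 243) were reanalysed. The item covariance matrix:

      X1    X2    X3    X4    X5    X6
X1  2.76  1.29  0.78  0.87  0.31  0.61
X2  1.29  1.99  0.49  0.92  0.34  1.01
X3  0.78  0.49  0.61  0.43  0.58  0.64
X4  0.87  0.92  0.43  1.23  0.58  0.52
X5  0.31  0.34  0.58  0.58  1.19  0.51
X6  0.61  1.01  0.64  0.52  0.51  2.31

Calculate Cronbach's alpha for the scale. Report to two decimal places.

ΣVar(i) = 2.76 + 1.99 + 0.61 + 1.23 + 1.19 + 2.31 = 10.09
Σ_{i<j} σ_ij = 9.88
Var(T) = 10.09 + 2 × 9.88 = 29.85
α = (k/(k−1))·(1 − ΣVar(i)/Var(T)) = (6/5)·(1 − 10.09/29.85) = 0.79

α = 0.79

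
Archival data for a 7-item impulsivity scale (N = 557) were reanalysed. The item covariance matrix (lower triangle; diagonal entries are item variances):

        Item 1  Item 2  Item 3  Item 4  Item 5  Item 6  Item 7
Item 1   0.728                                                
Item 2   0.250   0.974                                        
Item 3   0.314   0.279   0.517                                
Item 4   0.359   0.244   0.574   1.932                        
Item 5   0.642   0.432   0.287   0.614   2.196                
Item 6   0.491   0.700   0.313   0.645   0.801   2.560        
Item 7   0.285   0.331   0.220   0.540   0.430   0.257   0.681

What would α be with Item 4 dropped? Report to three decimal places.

α = 0.734

Remaining items: Item 1, Item 2, Item 3, Item 5, Item 6, Item 7 (k = 6).
sum of item variances = 0.728 + 0.974 + 0.517 + 2.196 + 2.560 + 0.681 = 7.656
Var(T) = 7.656 + 2 × 6.032 = 19.720
α (item deleted) = (6/5)·(1 − 7.656/19.720) = 0.734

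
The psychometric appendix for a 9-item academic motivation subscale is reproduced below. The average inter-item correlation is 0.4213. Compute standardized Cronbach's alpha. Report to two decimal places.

Standardized α = k·r̄ / (1 + (k−1)·r̄) = 9 × 0.4213 / (1 + 8 × 0.4213)
  = 3.7917 / 4.3704 = 0.87

α = 0.87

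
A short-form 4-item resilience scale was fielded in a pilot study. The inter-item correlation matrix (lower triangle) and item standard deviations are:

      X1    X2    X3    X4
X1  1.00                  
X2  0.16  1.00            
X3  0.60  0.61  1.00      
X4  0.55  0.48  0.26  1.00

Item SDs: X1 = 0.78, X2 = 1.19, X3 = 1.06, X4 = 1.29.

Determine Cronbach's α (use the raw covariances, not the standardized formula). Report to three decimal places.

Σσ²ᵢ = 0.78² + 1.19² + 1.06² + 1.29² = 4.8122
Covariances σ_ij = r_ij · s_i · s_j:
  σ(X1,X2) = 0.16 × 0.78 × 1.19 = 0.1485
  σ(X1,X3) = 0.60 × 0.78 × 1.06 = 0.4961
  σ(X1,X4) = 0.55 × 0.78 × 1.29 = 0.5534
  σ(X2,X3) = 0.61 × 1.19 × 1.06 = 0.7695
  σ(X2,X4) = 0.48 × 1.19 × 1.29 = 0.7368
  σ(X3,X4) = 0.26 × 1.06 × 1.29 = 0.3555
σ²_T = Σσ²ᵢ + 2·Σσ_ij = 4.8122 + 2 × 3.0598 = 10.9318
α = (4/3)·(1 − 4.8122/10.9318) = 0.746

Cronbach's α = 0.746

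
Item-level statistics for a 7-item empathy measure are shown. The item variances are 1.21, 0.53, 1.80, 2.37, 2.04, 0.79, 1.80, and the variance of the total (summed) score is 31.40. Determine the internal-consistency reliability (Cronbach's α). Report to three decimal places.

sum of item variances = 1.21 + 0.53 + 1.80 + 2.37 + 2.04 + 0.79 + 1.80 = 10.54
α = (k/(k−1))·(1 − sum of item variances/Var(T)) = (7/6)·(1 − 10.54/31.40) = 0.775

α = 0.775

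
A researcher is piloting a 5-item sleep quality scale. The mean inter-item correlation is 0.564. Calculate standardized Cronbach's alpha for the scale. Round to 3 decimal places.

Standardized α = k·r̄ / (1 + (k−1)·r̄) = 5 × 0.564 / (1 + 4 × 0.564)
  = 2.8200 / 3.2560 = 0.866

α = 0.866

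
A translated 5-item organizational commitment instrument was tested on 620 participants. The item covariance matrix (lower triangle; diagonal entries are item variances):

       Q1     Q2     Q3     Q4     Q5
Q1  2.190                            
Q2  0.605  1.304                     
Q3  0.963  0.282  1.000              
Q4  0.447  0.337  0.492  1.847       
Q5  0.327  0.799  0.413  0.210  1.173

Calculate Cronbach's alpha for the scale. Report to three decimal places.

Σσᵢ² = 2.190 + 1.304 + 1.000 + 1.847 + 1.173 = 7.514
Σ_{i<j} σ_ij = 4.875
σ²_total = 7.514 + 2 × 4.875 = 17.264
α = (k/(k−1))·(1 − Σσᵢ²/σ²_total) = (5/4)·(1 − 7.514/17.264) = 0.706

Cronbach's alpha = 0.706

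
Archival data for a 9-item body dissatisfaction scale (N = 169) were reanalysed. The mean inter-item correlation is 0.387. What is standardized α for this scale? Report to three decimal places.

standardized α = 0.850

Standardized α = k·r̄ / (1 + (k−1)·r̄) = 9 × 0.387 / (1 + 8 × 0.387)
  = 3.4830 / 4.0960 = 0.850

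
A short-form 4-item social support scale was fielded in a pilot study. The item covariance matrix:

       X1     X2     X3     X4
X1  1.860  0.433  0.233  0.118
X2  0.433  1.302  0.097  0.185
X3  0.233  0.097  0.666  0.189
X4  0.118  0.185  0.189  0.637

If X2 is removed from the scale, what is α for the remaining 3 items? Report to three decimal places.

Remaining items: X1, X3, X4 (k = 3).
Σσ²ᵢ = 1.860 + 0.666 + 0.637 = 3.163
σ²_total = 3.163 + 2 × 0.540 = 4.243
α (item deleted) = (3/2)·(1 − 3.163/4.243) = 0.382

α = 0.382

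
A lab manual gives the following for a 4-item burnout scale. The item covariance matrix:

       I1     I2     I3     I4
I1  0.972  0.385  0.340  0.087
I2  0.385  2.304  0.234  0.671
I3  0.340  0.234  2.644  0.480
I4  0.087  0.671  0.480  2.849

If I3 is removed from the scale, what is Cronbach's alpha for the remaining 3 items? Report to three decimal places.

Remaining items: I1, I2, I4 (k = 3).
ΣVar(i) = 0.972 + 2.304 + 2.849 = 6.125
total variance = 6.125 + 2 × 1.143 = 8.411
α (item deleted) = (3/2)·(1 − 6.125/8.411) = 0.408

Cronbach's alpha = 0.408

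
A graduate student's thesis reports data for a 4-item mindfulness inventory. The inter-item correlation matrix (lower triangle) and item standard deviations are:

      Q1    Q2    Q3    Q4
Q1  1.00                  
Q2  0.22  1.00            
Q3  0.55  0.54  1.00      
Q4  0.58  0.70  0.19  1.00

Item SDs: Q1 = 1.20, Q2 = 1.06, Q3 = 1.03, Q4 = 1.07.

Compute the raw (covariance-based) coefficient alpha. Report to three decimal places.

α = 0.774

Σσ²ᵢ = 1.20² + 1.06² + 1.03² + 1.07² = 4.7694
Covariances σ_ij = r_ij · s_i · s_j:
  σ(Q1,Q2) = 0.22 × 1.20 × 1.06 = 0.2798
  σ(Q1,Q3) = 0.55 × 1.20 × 1.03 = 0.6798
  σ(Q1,Q4) = 0.58 × 1.20 × 1.07 = 0.7447
  σ(Q2,Q3) = 0.54 × 1.06 × 1.03 = 0.5896
  σ(Q2,Q4) = 0.70 × 1.06 × 1.07 = 0.7939
  σ(Q3,Q4) = 0.19 × 1.03 × 1.07 = 0.2094
σ²_T = Σσ²ᵢ + 2·Σσ_ij = 4.7694 + 2 × 3.2972 = 11.3638
α = (4/3)·(1 − 4.7694/11.3638) = 0.774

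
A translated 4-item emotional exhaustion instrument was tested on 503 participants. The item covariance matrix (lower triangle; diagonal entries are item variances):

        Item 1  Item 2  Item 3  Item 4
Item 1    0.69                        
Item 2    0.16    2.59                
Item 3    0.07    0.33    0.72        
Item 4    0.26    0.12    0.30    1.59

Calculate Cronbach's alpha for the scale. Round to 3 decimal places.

Σσᵢ² = 0.69 + 2.59 + 0.72 + 1.59 = 5.59
Sum of off-diagonal covariances = 1.24
Var(T) = 5.59 + 2 × 1.24 = 8.07
α = (k/(k−1))·(1 − Σσᵢ²/Var(T)) = (4/3)·(1 − 5.59/8.07) = 0.410

α = 0.410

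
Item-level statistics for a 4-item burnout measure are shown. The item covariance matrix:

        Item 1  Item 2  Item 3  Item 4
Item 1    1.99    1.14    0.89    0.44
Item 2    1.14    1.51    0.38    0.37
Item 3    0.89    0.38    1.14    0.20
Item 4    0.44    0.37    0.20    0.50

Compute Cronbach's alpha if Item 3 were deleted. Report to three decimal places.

α = 0.741

Remaining items: Item 1, Item 2, Item 4 (k = 3).
Σσᵢ² = 1.99 + 1.51 + 0.50 = 4.00
Var(T) = 4.00 + 2 × 1.95 = 7.90
α (item deleted) = (3/2)·(1 − 4.00/7.90) = 0.741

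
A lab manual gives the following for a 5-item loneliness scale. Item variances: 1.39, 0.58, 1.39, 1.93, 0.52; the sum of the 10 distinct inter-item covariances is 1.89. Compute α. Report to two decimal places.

Σσ²ᵢ = 1.39 + 0.58 + 1.39 + 1.93 + 0.52 = 5.81
Sum of distinct covariances = 1.89
σ²_total = Σσ²ᵢ + 2·Σcov = 5.81 + 2 × 1.89 = 9.59
α = (5/4)·(1 − 5.81/9.59) = 0.49

α = 0.49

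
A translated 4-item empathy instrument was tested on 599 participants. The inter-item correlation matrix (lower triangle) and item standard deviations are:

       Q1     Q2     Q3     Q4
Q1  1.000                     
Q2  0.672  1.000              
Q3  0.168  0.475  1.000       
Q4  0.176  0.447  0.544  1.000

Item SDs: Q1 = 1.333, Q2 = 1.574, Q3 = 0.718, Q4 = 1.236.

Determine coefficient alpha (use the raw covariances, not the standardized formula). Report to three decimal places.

coefficient alpha = 0.725

Σσ²ᵢ = 1.333² + 1.574² + 0.718² + 1.236² = 6.2976
Covariances σ_ij = r_ij · s_i · s_j:
  σ(Q1,Q2) = 0.672 × 1.333 × 1.574 = 1.4100
  σ(Q1,Q3) = 0.168 × 1.333 × 0.718 = 0.1608
  σ(Q1,Q4) = 0.176 × 1.333 × 1.236 = 0.2900
  σ(Q2,Q3) = 0.475 × 1.574 × 0.718 = 0.5368
  σ(Q2,Q4) = 0.447 × 1.574 × 1.236 = 0.8696
  σ(Q3,Q4) = 0.544 × 0.718 × 1.236 = 0.4828
σ²_T = Σσ²ᵢ + 2·Σσ_ij = 6.2976 + 2 × 3.7500 = 13.7976
α = (4/3)·(1 − 6.2976/13.7976) = 0.725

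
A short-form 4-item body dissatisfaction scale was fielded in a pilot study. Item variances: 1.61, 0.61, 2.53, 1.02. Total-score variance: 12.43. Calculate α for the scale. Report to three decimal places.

Σσᵢ² = 1.61 + 0.61 + 2.53 + 1.02 = 5.77
α = (k/(k−1))·(1 − Σσᵢ²/total variance) = (4/3)·(1 − 5.77/12.43) = 0.714

α = 0.714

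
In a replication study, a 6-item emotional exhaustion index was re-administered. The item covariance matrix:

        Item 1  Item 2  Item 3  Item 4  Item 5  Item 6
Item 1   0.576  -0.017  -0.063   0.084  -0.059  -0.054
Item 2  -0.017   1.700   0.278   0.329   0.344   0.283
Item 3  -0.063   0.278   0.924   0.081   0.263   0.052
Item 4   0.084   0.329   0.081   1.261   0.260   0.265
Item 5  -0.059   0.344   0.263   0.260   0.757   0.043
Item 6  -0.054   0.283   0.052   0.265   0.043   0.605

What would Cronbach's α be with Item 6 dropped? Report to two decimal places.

α = 0.46

Remaining items: Item 1, Item 2, Item 3, Item 4, Item 5 (k = 5).
sum of item variances = 0.576 + 1.700 + 0.924 + 1.261 + 0.757 = 5.218
σ²_total = 5.218 + 2 × 1.500 = 8.218
α (item deleted) = (5/4)·(1 − 5.218/8.218) = 0.46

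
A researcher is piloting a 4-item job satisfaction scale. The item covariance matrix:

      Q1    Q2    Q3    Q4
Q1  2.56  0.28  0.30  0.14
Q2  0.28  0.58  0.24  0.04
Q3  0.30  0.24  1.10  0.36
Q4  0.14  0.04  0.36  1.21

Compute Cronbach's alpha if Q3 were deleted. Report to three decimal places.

α = 0.262

Remaining items: Q1, Q2, Q4 (k = 3).
Σσᵢ² = 2.56 + 0.58 + 1.21 = 4.35
σ²_total = 4.35 + 2 × 0.46 = 5.27
α (item deleted) = (3/2)·(1 − 4.35/5.27) = 0.262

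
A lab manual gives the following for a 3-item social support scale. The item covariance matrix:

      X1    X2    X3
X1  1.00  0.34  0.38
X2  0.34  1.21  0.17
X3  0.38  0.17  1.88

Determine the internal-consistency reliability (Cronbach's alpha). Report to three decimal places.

Σσᵢ² = 1.00 + 1.21 + 1.88 = 4.09
Sum of the distinct covariances = 0.89
σ²_T = 4.09 + 2 × 0.89 = 5.87
α = (k/(k−1))·(1 − Σσᵢ²/σ²_T) = (3/2)·(1 − 4.09/5.87) = 0.455

Cronbach's alpha = 0.455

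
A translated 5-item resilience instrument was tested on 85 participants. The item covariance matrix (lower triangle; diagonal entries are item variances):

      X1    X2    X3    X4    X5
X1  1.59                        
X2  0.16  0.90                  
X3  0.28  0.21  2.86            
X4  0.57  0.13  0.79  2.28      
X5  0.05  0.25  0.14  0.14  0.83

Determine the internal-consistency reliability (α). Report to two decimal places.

α = 0.49

ΣVar(i) = 1.59 + 0.90 + 2.86 + 2.28 + 0.83 = 8.46
Σ_{i<j} σ_ij = 2.72
Var(T) = 8.46 + 2 × 2.72 = 13.90
α = (k/(k−1))·(1 − ΣVar(i)/Var(T)) = (5/4)·(1 − 8.46/13.90) = 0.49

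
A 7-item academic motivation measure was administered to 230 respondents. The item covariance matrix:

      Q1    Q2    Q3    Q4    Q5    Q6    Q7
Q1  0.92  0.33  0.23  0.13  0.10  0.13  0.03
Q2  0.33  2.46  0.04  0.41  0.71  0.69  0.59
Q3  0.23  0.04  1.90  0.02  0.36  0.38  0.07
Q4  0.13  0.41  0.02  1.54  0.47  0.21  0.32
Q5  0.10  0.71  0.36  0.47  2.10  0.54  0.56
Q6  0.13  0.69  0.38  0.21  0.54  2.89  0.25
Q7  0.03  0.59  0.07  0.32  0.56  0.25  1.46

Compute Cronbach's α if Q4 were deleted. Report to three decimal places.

Remaining items: Q1, Q2, Q3, Q5, Q6, Q7 (k = 6).
Σσᵢ² = 0.92 + 2.46 + 1.90 + 2.10 + 2.89 + 1.46 = 11.73
σ²_T = 11.73 + 2 × 5.01 = 21.75
α (item deleted) = (6/5)·(1 − 11.73/21.75) = 0.553

α = 0.553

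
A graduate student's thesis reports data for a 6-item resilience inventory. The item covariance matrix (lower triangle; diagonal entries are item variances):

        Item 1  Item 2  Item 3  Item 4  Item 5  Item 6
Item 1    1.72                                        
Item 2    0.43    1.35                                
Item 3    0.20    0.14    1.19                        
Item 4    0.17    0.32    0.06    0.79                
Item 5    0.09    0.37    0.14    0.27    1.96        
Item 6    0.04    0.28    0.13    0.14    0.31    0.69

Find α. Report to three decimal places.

α = 0.534

Σσ²ᵢ = 1.72 + 1.35 + 1.19 + 0.79 + 1.96 + 0.69 = 7.70
Sum of off-diagonal covariances = 3.09
Var(T) = 7.70 + 2 × 3.09 = 13.88
α = (k/(k−1))·(1 − Σσ²ᵢ/Var(T)) = (6/5)·(1 − 7.70/13.88) = 0.534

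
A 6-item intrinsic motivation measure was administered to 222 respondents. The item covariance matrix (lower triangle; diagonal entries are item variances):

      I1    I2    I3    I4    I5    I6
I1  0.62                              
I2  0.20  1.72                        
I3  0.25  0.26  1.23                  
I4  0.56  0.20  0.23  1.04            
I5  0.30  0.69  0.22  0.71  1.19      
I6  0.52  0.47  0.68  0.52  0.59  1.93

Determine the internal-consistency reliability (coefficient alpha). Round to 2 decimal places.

ΣVar(i) = 0.62 + 1.72 + 1.23 + 1.04 + 1.19 + 1.93 = 7.73
Sum of the distinct covariances = 6.40
σ²_T = 7.73 + 2 × 6.40 = 20.53
α = (k/(k−1))·(1 − ΣVar(i)/σ²_T) = (6/5)·(1 − 7.73/20.53) = 0.75

coefficient alpha = 0.75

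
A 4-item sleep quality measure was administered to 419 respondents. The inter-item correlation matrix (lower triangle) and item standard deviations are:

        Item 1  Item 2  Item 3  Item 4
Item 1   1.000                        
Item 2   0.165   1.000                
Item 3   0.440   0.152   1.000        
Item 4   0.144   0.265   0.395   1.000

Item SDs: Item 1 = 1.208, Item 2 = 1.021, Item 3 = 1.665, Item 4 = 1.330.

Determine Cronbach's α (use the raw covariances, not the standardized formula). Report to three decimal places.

Σσ²ᵢ = 1.208² + 1.021² + 1.665² + 1.330² = 7.0428
Covariances σ_ij = r_ij · s_i · s_j:
  σ(Item 1,Item 2) = 0.165 × 1.208 × 1.021 = 0.2035
  σ(Item 1,Item 3) = 0.440 × 1.208 × 1.665 = 0.8850
  σ(Item 1,Item 4) = 0.144 × 1.208 × 1.330 = 0.2314
  σ(Item 2,Item 3) = 0.152 × 1.021 × 1.665 = 0.2584
  σ(Item 2,Item 4) = 0.265 × 1.021 × 1.330 = 0.3599
  σ(Item 3,Item 4) = 0.395 × 1.665 × 1.330 = 0.8747
σ²_T = Σσ²ᵢ + 2·Σσ_ij = 7.0428 + 2 × 2.8129 = 12.6686
α = (4/3)·(1 − 7.0428/12.6686) = 0.592

α = 0.592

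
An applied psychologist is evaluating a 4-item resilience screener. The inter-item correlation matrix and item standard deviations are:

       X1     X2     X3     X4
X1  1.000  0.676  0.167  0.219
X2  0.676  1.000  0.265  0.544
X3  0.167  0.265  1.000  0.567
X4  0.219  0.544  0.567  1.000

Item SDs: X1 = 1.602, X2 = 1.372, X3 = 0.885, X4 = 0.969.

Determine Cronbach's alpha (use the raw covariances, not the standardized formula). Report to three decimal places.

Cronbach's alpha = 0.717

Σσ²ᵢ = 1.602² + 1.372² + 0.885² + 0.969² = 6.1710
Covariances σ_ij = r_ij · s_i · s_j:
  σ(X1,X2) = 0.676 × 1.602 × 1.372 = 1.4858
  σ(X1,X3) = 0.167 × 1.602 × 0.885 = 0.2368
  σ(X1,X4) = 0.219 × 1.602 × 0.969 = 0.3400
  σ(X2,X3) = 0.265 × 1.372 × 0.885 = 0.3218
  σ(X2,X4) = 0.544 × 1.372 × 0.969 = 0.7232
  σ(X3,X4) = 0.567 × 0.885 × 0.969 = 0.4862
σ²_T = Σσ²ᵢ + 2·Σσ_ij = 6.1710 + 2 × 3.5938 = 13.3586
α = (4/3)·(1 − 6.1710/13.3586) = 0.717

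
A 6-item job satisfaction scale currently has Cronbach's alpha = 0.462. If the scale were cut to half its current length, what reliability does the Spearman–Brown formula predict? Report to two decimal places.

Length factor m = 1/2
α' = m·α / (1 − (1−m)·α)
   = 1/2 × 0.462 / (1 − (1 − 1/2) × 0.462)
   = 0.2310 / 0.7690 = 0.30

predicted reliability = 0.30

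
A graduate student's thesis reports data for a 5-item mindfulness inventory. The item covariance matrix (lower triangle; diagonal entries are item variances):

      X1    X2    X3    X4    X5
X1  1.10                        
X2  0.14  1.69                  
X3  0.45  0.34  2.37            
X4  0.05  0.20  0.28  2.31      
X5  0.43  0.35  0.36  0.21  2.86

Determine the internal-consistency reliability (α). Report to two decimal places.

sum of item variances = 1.10 + 1.69 + 2.37 + 2.31 + 2.86 = 10.33
Sum of the distinct covariances = 2.81
σ²_total = 10.33 + 2 × 2.81 = 15.95
α = (k/(k−1))·(1 − sum of item variances/σ²_total) = (5/4)·(1 − 10.33/15.95) = 0.44

α = 0.44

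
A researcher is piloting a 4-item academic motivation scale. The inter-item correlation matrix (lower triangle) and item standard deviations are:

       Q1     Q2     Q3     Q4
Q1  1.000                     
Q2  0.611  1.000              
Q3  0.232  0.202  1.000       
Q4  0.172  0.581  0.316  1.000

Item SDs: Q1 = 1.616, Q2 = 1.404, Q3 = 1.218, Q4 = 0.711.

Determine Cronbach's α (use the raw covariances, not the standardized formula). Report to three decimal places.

α = 0.662

Σσ²ᵢ = 1.616² + 1.404² + 1.218² + 0.711² = 6.5717
Covariances σ_ij = r_ij · s_i · s_j:
  σ(Q1,Q2) = 0.611 × 1.616 × 1.404 = 1.3863
  σ(Q1,Q3) = 0.232 × 1.616 × 1.218 = 0.4566
  σ(Q1,Q4) = 0.172 × 1.616 × 0.711 = 0.1976
  σ(Q2,Q3) = 0.202 × 1.404 × 1.218 = 0.3454
  σ(Q2,Q4) = 0.581 × 1.404 × 0.711 = 0.5800
  σ(Q3,Q4) = 0.316 × 1.218 × 0.711 = 0.2737
σ²_T = Σσ²ᵢ + 2·Σσ_ij = 6.5717 + 2 × 3.2396 = 13.0509
α = (4/3)·(1 − 6.5717/13.0509) = 0.662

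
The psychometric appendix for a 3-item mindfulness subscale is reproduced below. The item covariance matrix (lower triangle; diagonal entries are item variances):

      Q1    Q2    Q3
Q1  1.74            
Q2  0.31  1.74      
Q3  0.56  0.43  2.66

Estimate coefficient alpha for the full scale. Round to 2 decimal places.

ΣVar(i) = 1.74 + 1.74 + 2.66 = 6.14
Sum of off-diagonal covariances = 1.30
Var(T) = 6.14 + 2 × 1.30 = 8.74
α = (k/(k−1))·(1 − ΣVar(i)/Var(T)) = (3/2)·(1 − 6.14/8.74) = 0.45

coefficient alpha = 0.45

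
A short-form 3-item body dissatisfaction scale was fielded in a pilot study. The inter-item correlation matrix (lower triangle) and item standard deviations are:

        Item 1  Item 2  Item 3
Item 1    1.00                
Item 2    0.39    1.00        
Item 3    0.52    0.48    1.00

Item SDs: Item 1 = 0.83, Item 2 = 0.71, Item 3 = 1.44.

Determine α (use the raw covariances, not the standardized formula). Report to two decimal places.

Σσ²ᵢ = 0.83² + 0.71² + 1.44² = 3.2666
Covariances σ_ij = r_ij · s_i · s_j:
  σ(Item 1,Item 2) = 0.39 × 0.83 × 0.71 = 0.2298
  σ(Item 1,Item 3) = 0.52 × 0.83 × 1.44 = 0.6215
  σ(Item 2,Item 3) = 0.48 × 0.71 × 1.44 = 0.4908
σ²_T = Σσ²ᵢ + 2·Σσ_ij = 3.2666 + 2 × 1.3421 = 5.9508
α = (3/2)·(1 − 3.2666/5.9508) = 0.68

α = 0.68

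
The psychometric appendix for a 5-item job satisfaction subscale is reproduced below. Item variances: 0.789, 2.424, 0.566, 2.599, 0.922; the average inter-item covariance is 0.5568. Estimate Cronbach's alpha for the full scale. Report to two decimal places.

α = 0.76

Σσ²ᵢ = 0.789 + 2.424 + 0.566 + 2.599 + 0.922 = 7.300
Sum of the 10 distinct covariances = 10 × 0.5568 = 5.5680
σ²_T = Σσ²ᵢ + 2·Σcov = 7.300 + 2 × 5.5680 = 18.4360
α = (5/4)·(1 − 7.300/18.4360) = 0.76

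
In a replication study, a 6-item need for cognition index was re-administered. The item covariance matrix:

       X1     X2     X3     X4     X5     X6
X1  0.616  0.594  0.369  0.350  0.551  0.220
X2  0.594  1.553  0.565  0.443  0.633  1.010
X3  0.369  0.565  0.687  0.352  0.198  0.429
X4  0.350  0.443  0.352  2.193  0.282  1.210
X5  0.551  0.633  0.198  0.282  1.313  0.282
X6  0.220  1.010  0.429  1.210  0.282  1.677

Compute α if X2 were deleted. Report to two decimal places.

Remaining items: X1, X3, X4, X5, X6 (k = 5).
ΣVar(i) = 0.616 + 0.687 + 2.193 + 1.313 + 1.677 = 6.486
Var(T) = 6.486 + 2 × 4.243 = 14.972
α (item deleted) = (5/4)·(1 − 6.486/14.972) = 0.71

α = 0.71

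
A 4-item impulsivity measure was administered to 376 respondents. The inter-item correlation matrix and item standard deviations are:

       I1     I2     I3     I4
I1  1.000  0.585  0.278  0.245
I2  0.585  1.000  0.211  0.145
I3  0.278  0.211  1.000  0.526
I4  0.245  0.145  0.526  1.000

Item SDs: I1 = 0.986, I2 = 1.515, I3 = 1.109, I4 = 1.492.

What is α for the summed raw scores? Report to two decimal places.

Σσ²ᵢ = 0.986² + 1.515² + 1.109² + 1.492² = 6.7234
Covariances σ_ij = r_ij · s_i · s_j:
  σ(I1,I2) = 0.585 × 0.986 × 1.515 = 0.8739
  σ(I1,I3) = 0.278 × 0.986 × 1.109 = 0.3040
  σ(I1,I4) = 0.245 × 0.986 × 1.492 = 0.3604
  σ(I2,I3) = 0.211 × 1.515 × 1.109 = 0.3545
  σ(I2,I4) = 0.145 × 1.515 × 1.492 = 0.3278
  σ(I3,I4) = 0.526 × 1.109 × 1.492 = 0.8703
σ²_T = Σσ²ᵢ + 2·Σσ_ij = 6.7234 + 2 × 3.0909 = 12.9052
α = (4/3)·(1 − 6.7234/12.9052) = 0.64

α = 0.64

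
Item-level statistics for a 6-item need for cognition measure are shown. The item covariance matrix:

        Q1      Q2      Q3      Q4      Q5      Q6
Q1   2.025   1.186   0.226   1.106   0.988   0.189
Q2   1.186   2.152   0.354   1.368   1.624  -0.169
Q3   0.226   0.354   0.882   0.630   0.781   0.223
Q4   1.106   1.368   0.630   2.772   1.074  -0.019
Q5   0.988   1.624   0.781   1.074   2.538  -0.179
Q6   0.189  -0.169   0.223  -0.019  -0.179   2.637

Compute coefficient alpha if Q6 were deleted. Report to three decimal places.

Remaining items: Q1, Q2, Q3, Q4, Q5 (k = 5).
ΣVar(i) = 2.025 + 2.152 + 0.882 + 2.772 + 2.538 = 10.369
σ²_T = 10.369 + 2 × 9.337 = 29.043
α (item deleted) = (5/4)·(1 − 10.369/29.043) = 0.804

coefficient alpha = 0.804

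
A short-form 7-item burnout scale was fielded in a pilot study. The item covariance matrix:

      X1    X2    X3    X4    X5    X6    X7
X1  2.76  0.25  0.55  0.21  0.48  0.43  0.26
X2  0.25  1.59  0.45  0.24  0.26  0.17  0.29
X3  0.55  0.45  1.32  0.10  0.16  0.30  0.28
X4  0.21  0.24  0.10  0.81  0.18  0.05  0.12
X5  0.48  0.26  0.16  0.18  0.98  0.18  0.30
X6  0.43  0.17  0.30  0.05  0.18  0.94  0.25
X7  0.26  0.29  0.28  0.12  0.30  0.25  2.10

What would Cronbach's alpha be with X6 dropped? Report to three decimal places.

Remaining items: X1, X2, X3, X4, X5, X7 (k = 6).
Σσᵢ² = 2.76 + 1.59 + 1.32 + 0.81 + 0.98 + 2.10 = 9.56
Var(T) = 9.56 + 2 × 4.13 = 17.82
α (item deleted) = (6/5)·(1 − 9.56/17.82) = 0.556

α = 0.556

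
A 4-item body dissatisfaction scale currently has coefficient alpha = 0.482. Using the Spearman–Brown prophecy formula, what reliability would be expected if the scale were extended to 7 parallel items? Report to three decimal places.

Length factor m = 7/4 = 1.7500
α' = m·α / (1 + (m−1)·α)
   = 7/4 × 0.482 / (1 + (7/4 − 1) × 0.482)
   = 0.8435 / 1.3615 = 0.620

predicted reliability = 0.620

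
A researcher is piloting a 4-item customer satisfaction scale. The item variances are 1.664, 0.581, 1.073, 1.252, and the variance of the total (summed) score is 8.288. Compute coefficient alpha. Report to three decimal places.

α = 0.598

sum of item variances = 1.664 + 0.581 + 1.073 + 1.252 = 4.570
α = (k/(k−1))·(1 − sum of item variances/σ²_T) = (4/3)·(1 − 4.570/8.288) = 0.598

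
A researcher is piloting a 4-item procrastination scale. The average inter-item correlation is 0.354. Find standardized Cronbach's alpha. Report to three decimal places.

α = 0.687

Standardized α = k·r̄ / (1 + (k−1)·r̄) = 4 × 0.354 / (1 + 3 × 0.354)
  = 1.4160 / 2.0620 = 0.687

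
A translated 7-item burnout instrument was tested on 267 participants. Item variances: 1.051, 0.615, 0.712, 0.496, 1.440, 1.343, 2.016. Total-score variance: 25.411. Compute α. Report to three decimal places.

α = 0.814

sum of item variances = 1.051 + 0.615 + 0.712 + 0.496 + 1.440 + 1.343 + 2.016 = 7.673
α = (k/(k−1))·(1 − sum of item variances/σ²_T) = (7/6)·(1 − 7.673/25.411) = 0.814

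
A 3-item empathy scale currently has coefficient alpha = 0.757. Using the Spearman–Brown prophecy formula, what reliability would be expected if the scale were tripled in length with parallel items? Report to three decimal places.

Length factor m = 3
α' = m·α / (1 + (m−1)·α)
   = 3 × 0.757 / (1 + (3 − 1) × 0.757)
   = 2.2710 / 2.5140 = 0.903

predicted reliability = 0.903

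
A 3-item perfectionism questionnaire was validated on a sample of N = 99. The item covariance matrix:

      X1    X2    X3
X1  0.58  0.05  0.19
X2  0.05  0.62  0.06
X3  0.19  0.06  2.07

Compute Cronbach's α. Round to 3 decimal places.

Σσ²ᵢ = 0.58 + 0.62 + 2.07 = 3.27
Sum of the distinct covariances = 0.30
Var(T) = 3.27 + 2 × 0.30 = 3.87
α = (k/(k−1))·(1 − Σσ²ᵢ/Var(T)) = (3/2)·(1 − 3.27/3.87) = 0.233

Cronbach's α = 0.233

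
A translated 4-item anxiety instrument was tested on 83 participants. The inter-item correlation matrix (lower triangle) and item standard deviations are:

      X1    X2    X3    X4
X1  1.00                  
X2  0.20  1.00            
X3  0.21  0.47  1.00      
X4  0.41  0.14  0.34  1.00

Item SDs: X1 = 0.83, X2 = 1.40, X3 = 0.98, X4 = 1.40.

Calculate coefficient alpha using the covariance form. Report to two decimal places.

Σσ²ᵢ = 0.83² + 1.40² + 0.98² + 1.40² = 5.5693
Covariances σ_ij = r_ij · s_i · s_j:
  σ(X1,X2) = 0.20 × 0.83 × 1.40 = 0.2324
  σ(X1,X3) = 0.21 × 0.83 × 0.98 = 0.1708
  σ(X1,X4) = 0.41 × 0.83 × 1.40 = 0.4764
  σ(X2,X3) = 0.47 × 1.40 × 0.98 = 0.6448
  σ(X2,X4) = 0.14 × 1.40 × 1.40 = 0.2744
  σ(X3,X4) = 0.34 × 0.98 × 1.40 = 0.4665
σ²_T = Σσ²ᵢ + 2·Σσ_ij = 5.5693 + 2 × 2.2653 = 10.0999
α = (4/3)·(1 − 5.5693/10.0999) = 0.60

coefficient alpha = 0.60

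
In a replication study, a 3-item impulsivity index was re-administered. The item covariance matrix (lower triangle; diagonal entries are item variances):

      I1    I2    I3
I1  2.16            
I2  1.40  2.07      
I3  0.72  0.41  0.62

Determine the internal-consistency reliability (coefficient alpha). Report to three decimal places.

α = 0.766

ΣVar(i) = 2.16 + 2.07 + 0.62 = 4.85
Σ_{i<j} σ_ij = 2.53
σ²_total = 4.85 + 2 × 2.53 = 9.91
α = (k/(k−1))·(1 − ΣVar(i)/σ²_total) = (3/2)·(1 − 4.85/9.91) = 0.766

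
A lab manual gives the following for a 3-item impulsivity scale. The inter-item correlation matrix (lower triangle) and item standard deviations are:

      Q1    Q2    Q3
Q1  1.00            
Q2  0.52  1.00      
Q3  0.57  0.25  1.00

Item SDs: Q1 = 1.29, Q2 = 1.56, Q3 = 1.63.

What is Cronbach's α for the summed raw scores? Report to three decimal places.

α = 0.690

Σσ²ᵢ = 1.29² + 1.56² + 1.63² = 6.7546
Covariances σ_ij = r_ij · s_i · s_j:
  σ(Q1,Q2) = 0.52 × 1.29 × 1.56 = 1.0464
  σ(Q1,Q3) = 0.57 × 1.29 × 1.63 = 1.1985
  σ(Q2,Q3) = 0.25 × 1.56 × 1.63 = 0.6357
σ²_T = Σσ²ᵢ + 2·Σσ_ij = 6.7546 + 2 × 2.8806 = 12.5158
α = (3/2)·(1 − 6.7546/12.5158) = 0.690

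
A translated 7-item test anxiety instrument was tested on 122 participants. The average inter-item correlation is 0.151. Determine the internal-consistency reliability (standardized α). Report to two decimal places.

Standardized α = k·r̄ / (1 + (k−1)·r̄) = 7 × 0.151 / (1 + 6 × 0.151)
  = 1.0570 / 1.9060 = 0.55

standardized α = 0.55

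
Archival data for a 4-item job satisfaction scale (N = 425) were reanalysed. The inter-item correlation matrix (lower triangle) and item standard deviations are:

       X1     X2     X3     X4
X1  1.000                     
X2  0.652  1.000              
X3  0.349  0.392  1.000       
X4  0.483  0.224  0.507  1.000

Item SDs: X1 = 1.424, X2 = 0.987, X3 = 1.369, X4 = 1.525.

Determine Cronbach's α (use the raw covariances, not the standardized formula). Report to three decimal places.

Cronbach's α = 0.746

Σσ²ᵢ = 1.424² + 0.987² + 1.369² + 1.525² = 7.2017
Covariances σ_ij = r_ij · s_i · s_j:
  σ(X1,X2) = 0.652 × 1.424 × 0.987 = 0.9164
  σ(X1,X3) = 0.349 × 1.424 × 1.369 = 0.6804
  σ(X1,X4) = 0.483 × 1.424 × 1.525 = 1.0489
  σ(X2,X3) = 0.392 × 0.987 × 1.369 = 0.5297
  σ(X2,X4) = 0.224 × 0.987 × 1.525 = 0.3372
  σ(X3,X4) = 0.507 × 1.369 × 1.525 = 1.0585
σ²_T = Σσ²ᵢ + 2·Σσ_ij = 7.2017 + 2 × 4.5711 = 16.3439
α = (4/3)·(1 − 7.2017/16.3439) = 0.746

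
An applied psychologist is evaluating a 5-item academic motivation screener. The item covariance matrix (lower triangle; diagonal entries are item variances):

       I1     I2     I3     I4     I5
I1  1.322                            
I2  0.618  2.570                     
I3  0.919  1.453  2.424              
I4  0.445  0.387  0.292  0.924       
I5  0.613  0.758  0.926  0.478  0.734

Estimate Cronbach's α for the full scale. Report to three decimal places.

sum of item variances = 1.322 + 2.570 + 2.424 + 0.924 + 0.734 = 7.974
Sum of off-diagonal covariances = 6.889
Var(T) = 7.974 + 2 × 6.889 = 21.752
α = (k/(k−1))·(1 − sum of item variances/Var(T)) = (5/4)·(1 − 7.974/21.752) = 0.792

α = 0.792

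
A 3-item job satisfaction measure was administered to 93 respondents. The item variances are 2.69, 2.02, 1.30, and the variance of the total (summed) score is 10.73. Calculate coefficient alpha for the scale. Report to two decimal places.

α = 0.66

sum of item variances = 2.69 + 2.02 + 1.30 = 6.01
α = (k/(k−1))·(1 − sum of item variances/σ²_total) = (3/2)·(1 − 6.01/10.73) = 0.66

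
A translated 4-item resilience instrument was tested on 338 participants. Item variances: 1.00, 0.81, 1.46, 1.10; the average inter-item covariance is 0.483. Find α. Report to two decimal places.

α = 0.76

Σσᵢ² = 1.00 + 0.81 + 1.46 + 1.10 = 4.37
Sum of the 6 distinct covariances = 6 × 0.483 = 2.898
σ²_total = Σσᵢ² + 2·Σcov = 4.37 + 2 × 2.898 = 10.166
α = (4/3)·(1 − 4.37/10.166) = 0.76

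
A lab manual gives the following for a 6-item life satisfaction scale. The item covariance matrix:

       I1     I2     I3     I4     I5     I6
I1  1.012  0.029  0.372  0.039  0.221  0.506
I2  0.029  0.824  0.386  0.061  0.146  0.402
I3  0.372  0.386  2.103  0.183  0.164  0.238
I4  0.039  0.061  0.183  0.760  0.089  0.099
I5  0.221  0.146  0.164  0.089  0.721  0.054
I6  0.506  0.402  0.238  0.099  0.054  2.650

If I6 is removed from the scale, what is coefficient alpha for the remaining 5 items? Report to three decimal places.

coefficient alpha = 0.480

Remaining items: I1, I2, I3, I4, I5 (k = 5).
ΣVar(i) = 1.012 + 0.824 + 2.103 + 0.760 + 0.721 = 5.420
total variance = 5.420 + 2 × 1.690 = 8.800
α (item deleted) = (5/4)·(1 − 5.420/8.800) = 0.480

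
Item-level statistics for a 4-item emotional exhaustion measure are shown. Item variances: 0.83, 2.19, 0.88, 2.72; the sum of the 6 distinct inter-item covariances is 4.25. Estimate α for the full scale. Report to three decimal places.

α = 0.750

Σσ²ᵢ = 0.83 + 2.19 + 0.88 + 2.72 = 6.62
Sum of distinct covariances = 4.25
total variance = Σσ²ᵢ + 2·Σcov = 6.62 + 2 × 4.25 = 15.12
α = (4/3)·(1 − 6.62/15.12) = 0.750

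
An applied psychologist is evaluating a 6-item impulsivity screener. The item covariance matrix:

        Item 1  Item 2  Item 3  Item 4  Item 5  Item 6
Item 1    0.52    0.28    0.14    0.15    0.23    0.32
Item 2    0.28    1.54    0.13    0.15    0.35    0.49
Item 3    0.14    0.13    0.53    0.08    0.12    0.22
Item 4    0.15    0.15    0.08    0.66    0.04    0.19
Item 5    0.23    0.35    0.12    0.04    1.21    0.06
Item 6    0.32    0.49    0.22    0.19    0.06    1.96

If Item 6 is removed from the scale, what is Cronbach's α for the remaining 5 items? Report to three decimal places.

Remaining items: Item 1, Item 2, Item 3, Item 4, Item 5 (k = 5).
Σσᵢ² = 0.52 + 1.54 + 0.53 + 0.66 + 1.21 = 4.46
total variance = 4.46 + 2 × 1.67 = 7.80
α (item deleted) = (5/4)·(1 − 4.46/7.80) = 0.535

Cronbach's α = 0.535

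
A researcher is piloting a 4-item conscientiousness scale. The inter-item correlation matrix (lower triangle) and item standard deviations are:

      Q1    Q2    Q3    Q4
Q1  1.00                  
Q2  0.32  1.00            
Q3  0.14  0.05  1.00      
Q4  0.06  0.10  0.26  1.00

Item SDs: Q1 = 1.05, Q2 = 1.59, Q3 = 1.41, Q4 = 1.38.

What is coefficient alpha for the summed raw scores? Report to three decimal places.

α = 0.409

Σσ²ᵢ = 1.05² + 1.59² + 1.41² + 1.38² = 7.5231
Covariances σ_ij = r_ij · s_i · s_j:
  σ(Q1,Q2) = 0.32 × 1.05 × 1.59 = 0.5342
  σ(Q1,Q3) = 0.14 × 1.05 × 1.41 = 0.2073
  σ(Q1,Q4) = 0.06 × 1.05 × 1.38 = 0.0869
  σ(Q2,Q3) = 0.05 × 1.59 × 1.41 = 0.1121
  σ(Q2,Q4) = 0.10 × 1.59 × 1.38 = 0.2194
  σ(Q3,Q4) = 0.26 × 1.41 × 1.38 = 0.5059
σ²_T = Σσ²ᵢ + 2·Σσ_ij = 7.5231 + 2 × 1.6658 = 10.8547
α = (4/3)·(1 − 7.5231/10.8547) = 0.409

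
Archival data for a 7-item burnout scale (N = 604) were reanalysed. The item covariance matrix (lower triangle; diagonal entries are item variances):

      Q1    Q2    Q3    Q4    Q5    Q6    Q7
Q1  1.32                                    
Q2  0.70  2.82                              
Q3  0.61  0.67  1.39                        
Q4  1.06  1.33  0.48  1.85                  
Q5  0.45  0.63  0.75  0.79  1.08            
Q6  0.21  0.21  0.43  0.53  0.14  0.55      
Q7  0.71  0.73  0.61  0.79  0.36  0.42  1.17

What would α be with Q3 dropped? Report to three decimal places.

α = 0.808

Remaining items: Q1, Q2, Q4, Q5, Q6, Q7 (k = 6).
Σσᵢ² = 1.32 + 2.82 + 1.85 + 1.08 + 0.55 + 1.17 = 8.79
Var(T) = 8.79 + 2 × 9.06 = 26.91
α (item deleted) = (6/5)·(1 − 8.79/26.91) = 0.808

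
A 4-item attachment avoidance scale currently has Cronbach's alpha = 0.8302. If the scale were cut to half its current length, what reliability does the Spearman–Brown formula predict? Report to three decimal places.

predicted reliability = 0.710

Length factor m = 1/2
α' = m·α / (1 − (1−m)·α)
   = 1/2 × 0.8302 / (1 − (1 − 1/2) × 0.8302)
   = 0.4151 / 0.5849 = 0.710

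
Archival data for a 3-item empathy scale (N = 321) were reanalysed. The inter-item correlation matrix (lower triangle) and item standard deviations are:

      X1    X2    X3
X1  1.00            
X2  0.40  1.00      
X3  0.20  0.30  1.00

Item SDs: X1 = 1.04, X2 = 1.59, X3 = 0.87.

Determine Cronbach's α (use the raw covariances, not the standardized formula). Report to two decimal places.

Cronbach's α = 0.55

Σσ²ᵢ = 1.04² + 1.59² + 0.87² = 4.3666
Covariances σ_ij = r_ij · s_i · s_j:
  σ(X1,X2) = 0.40 × 1.04 × 1.59 = 0.6614
  σ(X1,X3) = 0.20 × 1.04 × 0.87 = 0.1810
  σ(X2,X3) = 0.30 × 1.59 × 0.87 = 0.4150
σ²_T = Σσ²ᵢ + 2·Σσ_ij = 4.3666 + 2 × 1.2574 = 6.8814
α = (3/2)·(1 − 4.3666/6.8814) = 0.55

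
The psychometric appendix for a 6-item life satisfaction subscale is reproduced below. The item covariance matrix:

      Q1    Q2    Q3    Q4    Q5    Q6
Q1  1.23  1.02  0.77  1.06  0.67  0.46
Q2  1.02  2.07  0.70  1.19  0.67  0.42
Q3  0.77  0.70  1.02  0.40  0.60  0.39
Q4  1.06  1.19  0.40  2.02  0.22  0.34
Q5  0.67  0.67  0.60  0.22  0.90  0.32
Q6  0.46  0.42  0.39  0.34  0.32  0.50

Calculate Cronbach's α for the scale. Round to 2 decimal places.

Σσ²ᵢ = 1.23 + 2.07 + 1.02 + 2.02 + 0.90 + 0.50 = 7.74
Sum of off-diagonal covariances = 9.23
σ²_total = 7.74 + 2 × 9.23 = 26.20
α = (k/(k−1))·(1 − Σσ²ᵢ/σ²_total) = (6/5)·(1 − 7.74/26.20) = 0.85

α = 0.85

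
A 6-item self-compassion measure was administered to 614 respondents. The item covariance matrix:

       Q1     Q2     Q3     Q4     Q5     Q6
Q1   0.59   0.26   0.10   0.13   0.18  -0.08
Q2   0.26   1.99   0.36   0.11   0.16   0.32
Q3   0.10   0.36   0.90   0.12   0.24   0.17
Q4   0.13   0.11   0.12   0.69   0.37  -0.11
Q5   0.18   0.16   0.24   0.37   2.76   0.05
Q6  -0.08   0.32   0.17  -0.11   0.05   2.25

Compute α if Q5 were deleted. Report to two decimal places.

α = 0.38

Remaining items: Q1, Q2, Q3, Q4, Q6 (k = 5).
sum of item variances = 0.59 + 1.99 + 0.90 + 0.69 + 2.25 = 6.42
σ²_total = 6.42 + 2 × 1.38 = 9.18
α (item deleted) = (5/4)·(1 − 6.42/9.18) = 0.38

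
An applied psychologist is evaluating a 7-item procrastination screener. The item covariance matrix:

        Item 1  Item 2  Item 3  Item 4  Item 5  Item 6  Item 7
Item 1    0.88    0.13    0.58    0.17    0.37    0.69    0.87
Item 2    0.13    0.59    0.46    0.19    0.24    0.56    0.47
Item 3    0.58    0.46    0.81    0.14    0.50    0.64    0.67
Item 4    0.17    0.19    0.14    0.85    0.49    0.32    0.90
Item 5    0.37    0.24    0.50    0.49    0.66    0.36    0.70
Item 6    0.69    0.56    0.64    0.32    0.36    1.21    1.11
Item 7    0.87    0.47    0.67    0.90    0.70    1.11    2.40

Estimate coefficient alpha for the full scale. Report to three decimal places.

ΣVar(i) = 0.88 + 0.59 + 0.81 + 0.85 + 0.66 + 1.21 + 2.40 = 7.40
Sum of off-diagonal covariances = 10.56
total variance = 7.40 + 2 × 10.56 = 28.52
α = (k/(k−1))·(1 − ΣVar(i)/total variance) = (7/6)·(1 − 7.40/28.52) = 0.864

α = 0.864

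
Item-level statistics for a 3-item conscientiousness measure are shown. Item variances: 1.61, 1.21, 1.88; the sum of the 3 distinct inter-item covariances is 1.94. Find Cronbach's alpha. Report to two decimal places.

ΣVar(i) = 1.61 + 1.21 + 1.88 = 4.70
Sum of distinct covariances = 1.94
σ²_total = ΣVar(i) + 2·Σcov = 4.70 + 2 × 1.94 = 8.58
α = (3/2)·(1 − 4.70/8.58) = 0.68

Cronbach's alpha = 0.68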